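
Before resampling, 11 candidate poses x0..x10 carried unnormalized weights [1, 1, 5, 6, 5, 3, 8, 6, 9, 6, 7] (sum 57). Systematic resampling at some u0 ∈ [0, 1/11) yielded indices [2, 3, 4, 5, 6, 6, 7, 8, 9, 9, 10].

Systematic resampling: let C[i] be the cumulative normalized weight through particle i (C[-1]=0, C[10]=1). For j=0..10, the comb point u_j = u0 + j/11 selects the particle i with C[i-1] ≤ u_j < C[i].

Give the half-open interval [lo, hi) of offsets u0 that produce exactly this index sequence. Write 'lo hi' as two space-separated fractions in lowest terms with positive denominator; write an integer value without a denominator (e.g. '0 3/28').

29/627 34/627

C = [1/57, 2/57, 7/57, 13/57, 6/19, 7/19, 29/57, 35/57, 44/57, 50/57, 1]
j=0 picked index 2: u0 ∈ [2/57, 7/57)
j=1 picked index 3: u0 ∈ [20/627, 86/627)
j=2 picked index 4: u0 ∈ [29/627, 28/209)
j=3 picked index 5: u0 ∈ [9/209, 20/209)
j=4 picked index 6: u0 ∈ [1/209, 91/627)
j=5 picked index 6: u0 ∈ [-18/209, 34/627)
j=6 picked index 7: u0 ∈ [-23/627, 43/627)
j=7 picked index 8: u0 ∈ [-14/627, 85/627)
j=8 picked index 9: u0 ∈ [28/627, 94/627)
j=9 picked index 9: u0 ∈ [-29/627, 37/627)
j=10 picked index 10: u0 ∈ [-20/627, 1/11)
intersection: [29/627, 34/627)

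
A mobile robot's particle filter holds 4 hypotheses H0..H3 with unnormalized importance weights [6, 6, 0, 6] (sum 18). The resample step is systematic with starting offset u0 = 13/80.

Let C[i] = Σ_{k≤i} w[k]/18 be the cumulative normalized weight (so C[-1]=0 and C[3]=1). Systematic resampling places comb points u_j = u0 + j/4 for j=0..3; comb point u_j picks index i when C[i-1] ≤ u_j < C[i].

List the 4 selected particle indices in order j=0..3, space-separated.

C = [1/3, 2/3, 2/3, 1]
j=0: u_0=13/80 ∈ [0, 1/3) → index 0
j=1: u_1=33/80 ∈ [1/3, 2/3) → index 1
j=2: u_2=53/80 ∈ [1/3, 2/3) → index 1
j=3: u_3=73/80 ∈ [2/3, 1) → index 3

0 1 1 3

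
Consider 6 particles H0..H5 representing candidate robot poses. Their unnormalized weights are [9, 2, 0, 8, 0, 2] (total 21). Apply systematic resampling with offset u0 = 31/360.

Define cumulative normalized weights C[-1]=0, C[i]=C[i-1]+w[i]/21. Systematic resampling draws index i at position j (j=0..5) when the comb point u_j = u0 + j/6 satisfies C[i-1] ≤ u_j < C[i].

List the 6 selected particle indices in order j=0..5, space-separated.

0 0 0 3 3 5

C = [3/7, 11/21, 11/21, 19/21, 19/21, 1]
j=0: u_0=31/360 ∈ [0, 3/7) → index 0
j=1: u_1=91/360 ∈ [0, 3/7) → index 0
j=2: u_2=151/360 ∈ [0, 3/7) → index 0
j=3: u_3=211/360 ∈ [11/21, 19/21) → index 3
j=4: u_4=271/360 ∈ [11/21, 19/21) → index 3
j=5: u_5=331/360 ∈ [19/21, 1) → index 5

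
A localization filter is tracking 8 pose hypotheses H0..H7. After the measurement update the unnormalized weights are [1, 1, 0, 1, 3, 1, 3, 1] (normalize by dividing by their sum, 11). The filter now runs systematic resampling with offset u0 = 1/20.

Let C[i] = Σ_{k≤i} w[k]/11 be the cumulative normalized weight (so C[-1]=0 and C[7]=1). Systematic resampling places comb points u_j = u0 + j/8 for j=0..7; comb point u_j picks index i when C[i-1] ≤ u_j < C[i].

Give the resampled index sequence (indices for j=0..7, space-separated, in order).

C = [1/11, 2/11, 2/11, 3/11, 6/11, 7/11, 10/11, 1]
j=0: u_0=1/20 ∈ [0, 1/11) → index 0
j=1: u_1=7/40 ∈ [1/11, 2/11) → index 1
j=2: u_2=3/10 ∈ [3/11, 6/11) → index 4
j=3: u_3=17/40 ∈ [3/11, 6/11) → index 4
j=4: u_4=11/20 ∈ [6/11, 7/11) → index 5
j=5: u_5=27/40 ∈ [7/11, 10/11) → index 6
j=6: u_6=4/5 ∈ [7/11, 10/11) → index 6
j=7: u_7=37/40 ∈ [10/11, 1) → index 7

0 1 4 4 5 6 6 7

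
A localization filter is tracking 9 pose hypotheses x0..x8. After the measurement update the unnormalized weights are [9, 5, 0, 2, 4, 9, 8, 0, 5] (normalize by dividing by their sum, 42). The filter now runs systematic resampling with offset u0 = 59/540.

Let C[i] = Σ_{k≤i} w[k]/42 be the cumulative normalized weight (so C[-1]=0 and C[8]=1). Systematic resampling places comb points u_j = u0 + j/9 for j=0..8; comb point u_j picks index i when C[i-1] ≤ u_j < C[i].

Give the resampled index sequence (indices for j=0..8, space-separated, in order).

C = [3/14, 1/3, 1/3, 8/21, 10/21, 29/42, 37/42, 37/42, 1]
j=0: u_0=59/540 ∈ [0, 3/14) → index 0
j=1: u_1=119/540 ∈ [3/14, 1/3) → index 1
j=2: u_2=179/540 ∈ [3/14, 1/3) → index 1
j=3: u_3=239/540 ∈ [8/21, 10/21) → index 4
j=4: u_4=299/540 ∈ [10/21, 29/42) → index 5
j=5: u_5=359/540 ∈ [10/21, 29/42) → index 5
j=6: u_6=419/540 ∈ [29/42, 37/42) → index 6
j=7: u_7=479/540 ∈ [37/42, 1) → index 8
j=8: u_8=539/540 ∈ [37/42, 1) → index 8

0 1 1 4 5 5 6 8 8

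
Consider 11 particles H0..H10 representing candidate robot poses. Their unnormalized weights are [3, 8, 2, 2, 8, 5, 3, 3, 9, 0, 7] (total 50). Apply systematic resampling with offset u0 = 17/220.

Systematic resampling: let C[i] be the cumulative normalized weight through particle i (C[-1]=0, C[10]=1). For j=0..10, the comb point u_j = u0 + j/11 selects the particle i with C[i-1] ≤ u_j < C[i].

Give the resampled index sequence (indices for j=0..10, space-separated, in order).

C = [3/50, 11/50, 13/50, 3/10, 23/50, 14/25, 31/50, 17/25, 43/50, 43/50, 1]
j=0: u_0=17/220 ∈ [3/50, 11/50) → index 1
j=1: u_1=37/220 ∈ [3/50, 11/50) → index 1
j=2: u_2=57/220 ∈ [11/50, 13/50) → index 2
j=3: u_3=7/20 ∈ [3/10, 23/50) → index 4
j=4: u_4=97/220 ∈ [3/10, 23/50) → index 4
j=5: u_5=117/220 ∈ [23/50, 14/25) → index 5
j=6: u_6=137/220 ∈ [31/50, 17/25) → index 7
j=7: u_7=157/220 ∈ [17/25, 43/50) → index 8
j=8: u_8=177/220 ∈ [17/25, 43/50) → index 8
j=9: u_9=197/220 ∈ [43/50, 1) → index 10
j=10: u_10=217/220 ∈ [43/50, 1) → index 10

1 1 2 4 4 5 7 8 8 10 10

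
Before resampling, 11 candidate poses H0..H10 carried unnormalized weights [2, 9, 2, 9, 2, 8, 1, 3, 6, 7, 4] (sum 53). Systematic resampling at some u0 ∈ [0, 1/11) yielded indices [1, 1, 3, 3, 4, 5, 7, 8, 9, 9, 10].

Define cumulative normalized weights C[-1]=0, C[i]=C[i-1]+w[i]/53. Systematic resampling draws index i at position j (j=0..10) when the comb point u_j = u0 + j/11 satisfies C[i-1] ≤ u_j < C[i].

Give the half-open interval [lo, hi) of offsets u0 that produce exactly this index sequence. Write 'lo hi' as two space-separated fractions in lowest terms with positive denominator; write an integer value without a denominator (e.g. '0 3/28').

C = [2/53, 11/53, 13/53, 22/53, 24/53, 32/53, 33/53, 36/53, 42/53, 49/53, 1]
j=0 picked index 1: u0 ∈ [2/53, 11/53)
j=1 picked index 1: u0 ∈ [-31/583, 68/583)
j=2 picked index 3: u0 ∈ [37/583, 136/583)
j=3 picked index 3: u0 ∈ [-16/583, 83/583)
j=4 picked index 4: u0 ∈ [30/583, 52/583)
j=5 picked index 5: u0 ∈ [-1/583, 87/583)
j=6 picked index 7: u0 ∈ [45/583, 78/583)
j=7 picked index 8: u0 ∈ [25/583, 91/583)
j=8 picked index 9: u0 ∈ [38/583, 115/583)
j=9 picked index 9: u0 ∈ [-15/583, 62/583)
j=10 picked index 10: u0 ∈ [9/583, 1/11)
intersection: [45/583, 52/583)

45/583 52/583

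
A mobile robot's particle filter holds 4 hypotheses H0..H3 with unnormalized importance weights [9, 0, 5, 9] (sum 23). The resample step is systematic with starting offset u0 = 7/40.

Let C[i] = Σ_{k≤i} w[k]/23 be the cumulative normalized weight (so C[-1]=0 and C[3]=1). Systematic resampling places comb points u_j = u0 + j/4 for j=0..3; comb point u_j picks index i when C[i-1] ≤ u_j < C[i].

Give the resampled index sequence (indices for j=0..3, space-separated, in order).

C = [9/23, 9/23, 14/23, 1]
j=0: u_0=7/40 ∈ [0, 9/23) → index 0
j=1: u_1=17/40 ∈ [9/23, 14/23) → index 2
j=2: u_2=27/40 ∈ [14/23, 1) → index 3
j=3: u_3=37/40 ∈ [14/23, 1) → index 3

0 2 3 3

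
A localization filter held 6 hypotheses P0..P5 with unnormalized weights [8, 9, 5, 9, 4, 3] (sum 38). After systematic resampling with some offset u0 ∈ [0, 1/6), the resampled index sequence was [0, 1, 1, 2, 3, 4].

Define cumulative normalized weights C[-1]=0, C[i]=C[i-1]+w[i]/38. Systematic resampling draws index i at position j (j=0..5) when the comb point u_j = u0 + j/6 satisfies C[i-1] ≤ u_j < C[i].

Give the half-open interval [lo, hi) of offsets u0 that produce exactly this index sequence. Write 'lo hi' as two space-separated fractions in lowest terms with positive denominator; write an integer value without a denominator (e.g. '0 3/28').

5/114 3/38

C = [4/19, 17/38, 11/19, 31/38, 35/38, 1]
j=0 picked index 0: u0 ∈ [0, 4/19)
j=1 picked index 1: u0 ∈ [5/114, 16/57)
j=2 picked index 1: u0 ∈ [-7/57, 13/114)
j=3 picked index 2: u0 ∈ [-1/19, 3/38)
j=4 picked index 3: u0 ∈ [-5/57, 17/114)
j=5 picked index 4: u0 ∈ [-1/57, 5/57)
intersection: [5/114, 3/38)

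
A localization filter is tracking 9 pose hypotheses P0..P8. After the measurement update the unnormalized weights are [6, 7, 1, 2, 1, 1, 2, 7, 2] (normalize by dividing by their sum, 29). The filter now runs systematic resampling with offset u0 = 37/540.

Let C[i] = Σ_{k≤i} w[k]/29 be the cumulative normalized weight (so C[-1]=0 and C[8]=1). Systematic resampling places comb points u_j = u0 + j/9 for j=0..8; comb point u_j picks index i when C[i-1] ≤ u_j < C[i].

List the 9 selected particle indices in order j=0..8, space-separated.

C = [6/29, 13/29, 14/29, 16/29, 17/29, 18/29, 20/29, 27/29, 1]
j=0: u_0=37/540 ∈ [0, 6/29) → index 0
j=1: u_1=97/540 ∈ [0, 6/29) → index 0
j=2: u_2=157/540 ∈ [6/29, 13/29) → index 1
j=3: u_3=217/540 ∈ [6/29, 13/29) → index 1
j=4: u_4=277/540 ∈ [14/29, 16/29) → index 3
j=5: u_5=337/540 ∈ [18/29, 20/29) → index 6
j=6: u_6=397/540 ∈ [20/29, 27/29) → index 7
j=7: u_7=457/540 ∈ [20/29, 27/29) → index 7
j=8: u_8=517/540 ∈ [27/29, 1) → index 8

0 0 1 1 3 6 7 7 8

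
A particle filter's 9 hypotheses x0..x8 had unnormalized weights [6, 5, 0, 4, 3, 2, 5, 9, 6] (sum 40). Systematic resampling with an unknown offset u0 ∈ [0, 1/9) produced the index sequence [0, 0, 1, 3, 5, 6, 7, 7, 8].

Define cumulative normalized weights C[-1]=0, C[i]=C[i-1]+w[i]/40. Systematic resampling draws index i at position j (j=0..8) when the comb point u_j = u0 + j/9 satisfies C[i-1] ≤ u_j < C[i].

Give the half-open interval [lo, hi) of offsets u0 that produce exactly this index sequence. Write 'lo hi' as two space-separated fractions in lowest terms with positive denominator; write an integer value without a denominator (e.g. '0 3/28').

C = [3/20, 11/40, 11/40, 3/8, 9/20, 1/2, 5/8, 17/20, 1]
j=0 picked index 0: u0 ∈ [0, 3/20)
j=1 picked index 0: u0 ∈ [-1/9, 7/180)
j=2 picked index 1: u0 ∈ [-13/180, 19/360)
j=3 picked index 3: u0 ∈ [-7/120, 1/24)
j=4 picked index 5: u0 ∈ [1/180, 1/18)
j=5 picked index 6: u0 ∈ [-1/18, 5/72)
j=6 picked index 7: u0 ∈ [-1/24, 11/60)
j=7 picked index 7: u0 ∈ [-11/72, 13/180)
j=8 picked index 8: u0 ∈ [-7/180, 1/9)
intersection: [1/180, 7/180)

1/180 7/180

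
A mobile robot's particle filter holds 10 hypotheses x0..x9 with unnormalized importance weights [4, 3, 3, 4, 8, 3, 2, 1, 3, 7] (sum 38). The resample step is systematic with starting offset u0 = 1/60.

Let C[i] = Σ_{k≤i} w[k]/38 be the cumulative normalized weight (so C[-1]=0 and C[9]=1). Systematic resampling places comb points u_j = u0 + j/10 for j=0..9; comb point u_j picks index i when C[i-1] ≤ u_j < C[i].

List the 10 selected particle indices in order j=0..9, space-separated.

0 1 2 3 4 4 5 7 9 9

C = [2/19, 7/38, 5/19, 7/19, 11/19, 25/38, 27/38, 14/19, 31/38, 1]
j=0: u_0=1/60 ∈ [0, 2/19) → index 0
j=1: u_1=7/60 ∈ [2/19, 7/38) → index 1
j=2: u_2=13/60 ∈ [7/38, 5/19) → index 2
j=3: u_3=19/60 ∈ [5/19, 7/19) → index 3
j=4: u_4=5/12 ∈ [7/19, 11/19) → index 4
j=5: u_5=31/60 ∈ [7/19, 11/19) → index 4
j=6: u_6=37/60 ∈ [11/19, 25/38) → index 5
j=7: u_7=43/60 ∈ [27/38, 14/19) → index 7
j=8: u_8=49/60 ∈ [31/38, 1) → index 9
j=9: u_9=11/12 ∈ [31/38, 1) → index 9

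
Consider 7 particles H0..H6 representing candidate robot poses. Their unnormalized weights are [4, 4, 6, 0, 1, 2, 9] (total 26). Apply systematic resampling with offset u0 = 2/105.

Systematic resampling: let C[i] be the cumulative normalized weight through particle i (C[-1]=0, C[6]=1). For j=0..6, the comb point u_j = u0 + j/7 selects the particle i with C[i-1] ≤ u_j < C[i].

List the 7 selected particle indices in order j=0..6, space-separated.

0 1 1 2 5 6 6

C = [2/13, 4/13, 7/13, 7/13, 15/26, 17/26, 1]
j=0: u_0=2/105 ∈ [0, 2/13) → index 0
j=1: u_1=17/105 ∈ [2/13, 4/13) → index 1
j=2: u_2=32/105 ∈ [2/13, 4/13) → index 1
j=3: u_3=47/105 ∈ [4/13, 7/13) → index 2
j=4: u_4=62/105 ∈ [15/26, 17/26) → index 5
j=5: u_5=11/15 ∈ [17/26, 1) → index 6
j=6: u_6=92/105 ∈ [17/26, 1) → index 6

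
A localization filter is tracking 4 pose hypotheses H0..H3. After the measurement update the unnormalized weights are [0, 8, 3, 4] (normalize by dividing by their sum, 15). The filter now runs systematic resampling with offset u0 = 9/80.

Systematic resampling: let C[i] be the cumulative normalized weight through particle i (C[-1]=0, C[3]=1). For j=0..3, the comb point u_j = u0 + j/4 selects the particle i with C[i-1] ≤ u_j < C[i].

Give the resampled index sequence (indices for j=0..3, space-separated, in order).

C = [0, 8/15, 11/15, 1]
j=0: u_0=9/80 ∈ [0, 8/15) → index 1
j=1: u_1=29/80 ∈ [0, 8/15) → index 1
j=2: u_2=49/80 ∈ [8/15, 11/15) → index 2
j=3: u_3=69/80 ∈ [11/15, 1) → index 3

1 1 2 3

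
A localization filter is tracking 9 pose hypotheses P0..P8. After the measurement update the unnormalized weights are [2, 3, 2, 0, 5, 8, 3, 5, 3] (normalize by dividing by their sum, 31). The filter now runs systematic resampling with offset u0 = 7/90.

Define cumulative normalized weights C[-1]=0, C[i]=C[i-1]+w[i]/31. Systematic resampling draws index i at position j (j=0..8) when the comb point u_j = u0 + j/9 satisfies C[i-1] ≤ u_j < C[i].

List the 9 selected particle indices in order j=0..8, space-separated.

1 2 4 5 5 5 7 7 8

C = [2/31, 5/31, 7/31, 7/31, 12/31, 20/31, 23/31, 28/31, 1]
j=0: u_0=7/90 ∈ [2/31, 5/31) → index 1
j=1: u_1=17/90 ∈ [5/31, 7/31) → index 2
j=2: u_2=3/10 ∈ [7/31, 12/31) → index 4
j=3: u_3=37/90 ∈ [12/31, 20/31) → index 5
j=4: u_4=47/90 ∈ [12/31, 20/31) → index 5
j=5: u_5=19/30 ∈ [12/31, 20/31) → index 5
j=6: u_6=67/90 ∈ [23/31, 28/31) → index 7
j=7: u_7=77/90 ∈ [23/31, 28/31) → index 7
j=8: u_8=29/30 ∈ [28/31, 1) → index 8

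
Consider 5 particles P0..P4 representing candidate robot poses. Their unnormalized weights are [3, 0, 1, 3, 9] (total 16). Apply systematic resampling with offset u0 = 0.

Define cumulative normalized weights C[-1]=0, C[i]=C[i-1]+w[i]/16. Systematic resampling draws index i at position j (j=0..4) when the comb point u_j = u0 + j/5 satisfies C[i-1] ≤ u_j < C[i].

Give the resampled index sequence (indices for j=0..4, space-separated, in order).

C = [3/16, 3/16, 1/4, 7/16, 1]
j=0: u_0=0 ∈ [0, 3/16) → index 0
j=1: u_1=1/5 ∈ [3/16, 1/4) → index 2
j=2: u_2=2/5 ∈ [1/4, 7/16) → index 3
j=3: u_3=3/5 ∈ [7/16, 1) → index 4
j=4: u_4=4/5 ∈ [7/16, 1) → index 4

0 2 3 4 4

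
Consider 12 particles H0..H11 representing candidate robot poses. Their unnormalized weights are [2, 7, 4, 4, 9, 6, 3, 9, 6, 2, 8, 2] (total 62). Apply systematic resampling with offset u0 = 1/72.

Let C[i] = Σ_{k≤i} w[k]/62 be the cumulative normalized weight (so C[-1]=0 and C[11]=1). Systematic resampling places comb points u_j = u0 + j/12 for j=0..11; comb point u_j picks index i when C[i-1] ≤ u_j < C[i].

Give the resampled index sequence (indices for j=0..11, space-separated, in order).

0 1 2 3 4 5 5 7 7 8 10 10

C = [1/31, 9/62, 13/62, 17/62, 13/31, 16/31, 35/62, 22/31, 25/31, 26/31, 30/31, 1]
j=0: u_0=1/72 ∈ [0, 1/31) → index 0
j=1: u_1=7/72 ∈ [1/31, 9/62) → index 1
j=2: u_2=13/72 ∈ [9/62, 13/62) → index 2
j=3: u_3=19/72 ∈ [13/62, 17/62) → index 3
j=4: u_4=25/72 ∈ [17/62, 13/31) → index 4
j=5: u_5=31/72 ∈ [13/31, 16/31) → index 5
j=6: u_6=37/72 ∈ [13/31, 16/31) → index 5
j=7: u_7=43/72 ∈ [35/62, 22/31) → index 7
j=8: u_8=49/72 ∈ [35/62, 22/31) → index 7
j=9: u_9=55/72 ∈ [22/31, 25/31) → index 8
j=10: u_10=61/72 ∈ [26/31, 30/31) → index 10
j=11: u_11=67/72 ∈ [26/31, 30/31) → index 10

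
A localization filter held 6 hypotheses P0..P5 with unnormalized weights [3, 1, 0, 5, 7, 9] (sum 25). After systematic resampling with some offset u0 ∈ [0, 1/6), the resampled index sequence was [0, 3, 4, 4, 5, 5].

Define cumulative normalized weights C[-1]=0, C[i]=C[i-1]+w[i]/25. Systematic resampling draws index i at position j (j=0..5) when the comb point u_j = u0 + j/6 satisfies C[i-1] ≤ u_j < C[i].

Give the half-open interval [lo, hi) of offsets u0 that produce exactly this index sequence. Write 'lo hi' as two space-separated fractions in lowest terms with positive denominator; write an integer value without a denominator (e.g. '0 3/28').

2/75 3/25

C = [3/25, 4/25, 4/25, 9/25, 16/25, 1]
j=0 picked index 0: u0 ∈ [0, 3/25)
j=1 picked index 3: u0 ∈ [-1/150, 29/150)
j=2 picked index 4: u0 ∈ [2/75, 23/75)
j=3 picked index 4: u0 ∈ [-7/50, 7/50)
j=4 picked index 5: u0 ∈ [-2/75, 1/3)
j=5 picked index 5: u0 ∈ [-29/150, 1/6)
intersection: [2/75, 3/25)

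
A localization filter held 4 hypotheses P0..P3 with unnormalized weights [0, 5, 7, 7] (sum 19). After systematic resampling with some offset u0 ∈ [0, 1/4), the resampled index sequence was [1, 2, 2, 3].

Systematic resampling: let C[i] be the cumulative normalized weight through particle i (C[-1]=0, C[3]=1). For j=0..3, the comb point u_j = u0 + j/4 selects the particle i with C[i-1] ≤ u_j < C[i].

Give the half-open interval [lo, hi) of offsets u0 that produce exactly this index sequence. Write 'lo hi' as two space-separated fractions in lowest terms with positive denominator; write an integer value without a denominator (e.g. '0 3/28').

1/76 5/38

C = [0, 5/19, 12/19, 1]
j=0 picked index 1: u0 ∈ [0, 5/19)
j=1 picked index 2: u0 ∈ [1/76, 29/76)
j=2 picked index 2: u0 ∈ [-9/38, 5/38)
j=3 picked index 3: u0 ∈ [-9/76, 1/4)
intersection: [1/76, 5/38)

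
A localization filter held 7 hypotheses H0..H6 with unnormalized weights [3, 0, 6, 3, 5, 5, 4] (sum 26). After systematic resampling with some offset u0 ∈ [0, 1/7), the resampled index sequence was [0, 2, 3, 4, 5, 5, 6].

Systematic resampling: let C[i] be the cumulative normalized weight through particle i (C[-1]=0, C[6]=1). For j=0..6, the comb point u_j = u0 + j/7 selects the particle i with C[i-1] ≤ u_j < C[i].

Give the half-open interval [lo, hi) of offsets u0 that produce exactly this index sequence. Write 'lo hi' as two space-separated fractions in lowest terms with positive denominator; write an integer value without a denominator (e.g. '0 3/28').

15/182 3/26

C = [3/26, 3/26, 9/26, 6/13, 17/26, 11/13, 1]
j=0 picked index 0: u0 ∈ [0, 3/26)
j=1 picked index 2: u0 ∈ [-5/182, 37/182)
j=2 picked index 3: u0 ∈ [11/182, 16/91)
j=3 picked index 4: u0 ∈ [3/91, 41/182)
j=4 picked index 5: u0 ∈ [15/182, 25/91)
j=5 picked index 5: u0 ∈ [-11/182, 12/91)
j=6 picked index 6: u0 ∈ [-1/91, 1/7)
intersection: [15/182, 3/26)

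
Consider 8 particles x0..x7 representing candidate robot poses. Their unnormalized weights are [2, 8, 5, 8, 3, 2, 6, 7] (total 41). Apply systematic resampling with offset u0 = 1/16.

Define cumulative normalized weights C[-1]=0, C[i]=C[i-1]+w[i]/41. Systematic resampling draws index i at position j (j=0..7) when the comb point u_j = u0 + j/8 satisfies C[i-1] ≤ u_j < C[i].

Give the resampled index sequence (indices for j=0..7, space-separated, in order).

C = [2/41, 10/41, 15/41, 23/41, 26/41, 28/41, 34/41, 1]
j=0: u_0=1/16 ∈ [2/41, 10/41) → index 1
j=1: u_1=3/16 ∈ [2/41, 10/41) → index 1
j=2: u_2=5/16 ∈ [10/41, 15/41) → index 2
j=3: u_3=7/16 ∈ [15/41, 23/41) → index 3
j=4: u_4=9/16 ∈ [23/41, 26/41) → index 4
j=5: u_5=11/16 ∈ [28/41, 34/41) → index 6
j=6: u_6=13/16 ∈ [28/41, 34/41) → index 6
j=7: u_7=15/16 ∈ [34/41, 1) → index 7

1 1 2 3 4 6 6 7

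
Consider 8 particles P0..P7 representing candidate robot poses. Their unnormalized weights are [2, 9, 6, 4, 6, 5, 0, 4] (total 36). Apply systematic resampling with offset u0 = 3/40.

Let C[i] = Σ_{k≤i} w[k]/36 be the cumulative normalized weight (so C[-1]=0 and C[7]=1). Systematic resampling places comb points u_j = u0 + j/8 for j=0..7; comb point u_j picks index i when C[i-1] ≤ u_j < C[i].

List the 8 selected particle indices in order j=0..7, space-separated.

C = [1/18, 11/36, 17/36, 7/12, 3/4, 8/9, 8/9, 1]
j=0: u_0=3/40 ∈ [1/18, 11/36) → index 1
j=1: u_1=1/5 ∈ [1/18, 11/36) → index 1
j=2: u_2=13/40 ∈ [11/36, 17/36) → index 2
j=3: u_3=9/20 ∈ [11/36, 17/36) → index 2
j=4: u_4=23/40 ∈ [17/36, 7/12) → index 3
j=5: u_5=7/10 ∈ [7/12, 3/4) → index 4
j=6: u_6=33/40 ∈ [3/4, 8/9) → index 5
j=7: u_7=19/20 ∈ [8/9, 1) → index 7

1 1 2 2 3 4 5 7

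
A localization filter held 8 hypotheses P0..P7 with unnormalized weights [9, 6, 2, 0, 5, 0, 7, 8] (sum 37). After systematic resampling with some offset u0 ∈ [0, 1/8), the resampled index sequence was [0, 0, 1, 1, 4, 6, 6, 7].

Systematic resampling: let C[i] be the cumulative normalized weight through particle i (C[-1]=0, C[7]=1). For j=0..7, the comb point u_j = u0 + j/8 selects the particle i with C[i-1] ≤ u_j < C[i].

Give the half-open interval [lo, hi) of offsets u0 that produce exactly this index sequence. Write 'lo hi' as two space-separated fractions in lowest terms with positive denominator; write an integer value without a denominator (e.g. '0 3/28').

C = [9/37, 15/37, 17/37, 17/37, 22/37, 22/37, 29/37, 1]
j=0 picked index 0: u0 ∈ [0, 9/37)
j=1 picked index 0: u0 ∈ [-1/8, 35/296)
j=2 picked index 1: u0 ∈ [-1/148, 23/148)
j=3 picked index 1: u0 ∈ [-39/296, 9/296)
j=4 picked index 4: u0 ∈ [-3/74, 7/74)
j=5 picked index 6: u0 ∈ [-9/296, 47/296)
j=6 picked index 6: u0 ∈ [-23/148, 5/148)
j=7 picked index 7: u0 ∈ [-27/296, 1/8)
intersection: [0, 9/296)

0 9/296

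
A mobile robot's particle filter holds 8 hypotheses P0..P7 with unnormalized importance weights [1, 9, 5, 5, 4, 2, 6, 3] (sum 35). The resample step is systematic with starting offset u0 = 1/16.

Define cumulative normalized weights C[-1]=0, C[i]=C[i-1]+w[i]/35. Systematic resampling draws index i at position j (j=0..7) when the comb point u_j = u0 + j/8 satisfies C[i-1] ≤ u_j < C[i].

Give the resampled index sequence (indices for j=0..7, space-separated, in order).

1 1 2 3 3 5 6 7

C = [1/35, 2/7, 3/7, 4/7, 24/35, 26/35, 32/35, 1]
j=0: u_0=1/16 ∈ [1/35, 2/7) → index 1
j=1: u_1=3/16 ∈ [1/35, 2/7) → index 1
j=2: u_2=5/16 ∈ [2/7, 3/7) → index 2
j=3: u_3=7/16 ∈ [3/7, 4/7) → index 3
j=4: u_4=9/16 ∈ [3/7, 4/7) → index 3
j=5: u_5=11/16 ∈ [24/35, 26/35) → index 5
j=6: u_6=13/16 ∈ [26/35, 32/35) → index 6
j=7: u_7=15/16 ∈ [32/35, 1) → index 7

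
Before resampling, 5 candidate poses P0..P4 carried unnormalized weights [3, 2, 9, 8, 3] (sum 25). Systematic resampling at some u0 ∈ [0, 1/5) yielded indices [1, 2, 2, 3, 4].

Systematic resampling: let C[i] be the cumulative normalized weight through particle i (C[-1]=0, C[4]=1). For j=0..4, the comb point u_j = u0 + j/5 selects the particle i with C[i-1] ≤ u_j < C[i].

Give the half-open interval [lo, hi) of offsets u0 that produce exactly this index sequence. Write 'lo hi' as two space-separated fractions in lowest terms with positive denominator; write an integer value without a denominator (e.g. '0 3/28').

C = [3/25, 1/5, 14/25, 22/25, 1]
j=0 picked index 1: u0 ∈ [3/25, 1/5)
j=1 picked index 2: u0 ∈ [0, 9/25)
j=2 picked index 2: u0 ∈ [-1/5, 4/25)
j=3 picked index 3: u0 ∈ [-1/25, 7/25)
j=4 picked index 4: u0 ∈ [2/25, 1/5)
intersection: [3/25, 4/25)

3/25 4/25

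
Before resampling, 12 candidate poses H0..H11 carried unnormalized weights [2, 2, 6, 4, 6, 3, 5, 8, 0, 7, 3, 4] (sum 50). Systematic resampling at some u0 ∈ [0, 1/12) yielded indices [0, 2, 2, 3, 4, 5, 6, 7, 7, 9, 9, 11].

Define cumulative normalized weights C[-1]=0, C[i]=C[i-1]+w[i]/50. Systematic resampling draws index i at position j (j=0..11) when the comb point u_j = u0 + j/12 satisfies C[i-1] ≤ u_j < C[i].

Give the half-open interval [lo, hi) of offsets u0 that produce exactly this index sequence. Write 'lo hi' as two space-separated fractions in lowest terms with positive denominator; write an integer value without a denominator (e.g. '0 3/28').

1/300 2/75

C = [1/25, 2/25, 1/5, 7/25, 2/5, 23/50, 14/25, 18/25, 18/25, 43/50, 23/25, 1]
j=0 picked index 0: u0 ∈ [0, 1/25)
j=1 picked index 2: u0 ∈ [-1/300, 7/60)
j=2 picked index 2: u0 ∈ [-13/150, 1/30)
j=3 picked index 3: u0 ∈ [-1/20, 3/100)
j=4 picked index 4: u0 ∈ [-4/75, 1/15)
j=5 picked index 5: u0 ∈ [-1/60, 13/300)
j=6 picked index 6: u0 ∈ [-1/25, 3/50)
j=7 picked index 7: u0 ∈ [-7/300, 41/300)
j=8 picked index 7: u0 ∈ [-8/75, 4/75)
j=9 picked index 9: u0 ∈ [-3/100, 11/100)
j=10 picked index 9: u0 ∈ [-17/150, 2/75)
j=11 picked index 11: u0 ∈ [1/300, 1/12)
intersection: [1/300, 2/75)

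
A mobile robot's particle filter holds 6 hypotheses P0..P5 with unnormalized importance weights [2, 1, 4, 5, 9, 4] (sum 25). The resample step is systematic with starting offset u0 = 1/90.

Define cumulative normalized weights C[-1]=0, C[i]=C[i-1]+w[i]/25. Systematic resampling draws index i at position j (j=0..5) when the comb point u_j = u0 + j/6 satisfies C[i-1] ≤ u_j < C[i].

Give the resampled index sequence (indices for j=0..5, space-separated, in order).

C = [2/25, 3/25, 7/25, 12/25, 21/25, 1]
j=0: u_0=1/90 ∈ [0, 2/25) → index 0
j=1: u_1=8/45 ∈ [3/25, 7/25) → index 2
j=2: u_2=31/90 ∈ [7/25, 12/25) → index 3
j=3: u_3=23/45 ∈ [12/25, 21/25) → index 4
j=4: u_4=61/90 ∈ [12/25, 21/25) → index 4
j=5: u_5=38/45 ∈ [21/25, 1) → index 5

0 2 3 4 4 5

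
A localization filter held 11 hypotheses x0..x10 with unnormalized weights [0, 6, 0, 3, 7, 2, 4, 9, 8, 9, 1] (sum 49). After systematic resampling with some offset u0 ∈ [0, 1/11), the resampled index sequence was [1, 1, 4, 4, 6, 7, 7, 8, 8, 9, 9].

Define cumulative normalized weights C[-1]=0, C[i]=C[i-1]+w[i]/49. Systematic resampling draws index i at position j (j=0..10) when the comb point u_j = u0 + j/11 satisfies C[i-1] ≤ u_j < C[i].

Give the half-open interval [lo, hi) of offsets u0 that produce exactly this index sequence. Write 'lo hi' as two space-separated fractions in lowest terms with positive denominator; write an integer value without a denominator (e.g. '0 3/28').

C = [0, 6/49, 6/49, 9/49, 16/49, 18/49, 22/49, 31/49, 39/49, 48/49, 1]
j=0 picked index 1: u0 ∈ [0, 6/49)
j=1 picked index 1: u0 ∈ [-1/11, 17/539)
j=2 picked index 4: u0 ∈ [1/539, 78/539)
j=3 picked index 4: u0 ∈ [-48/539, 29/539)
j=4 picked index 6: u0 ∈ [2/539, 46/539)
j=5 picked index 7: u0 ∈ [-3/539, 96/539)
j=6 picked index 7: u0 ∈ [-52/539, 47/539)
j=7 picked index 8: u0 ∈ [-2/539, 86/539)
j=8 picked index 8: u0 ∈ [-51/539, 37/539)
j=9 picked index 9: u0 ∈ [-12/539, 87/539)
j=10 picked index 9: u0 ∈ [-61/539, 38/539)
intersection: [2/539, 17/539)

2/539 17/539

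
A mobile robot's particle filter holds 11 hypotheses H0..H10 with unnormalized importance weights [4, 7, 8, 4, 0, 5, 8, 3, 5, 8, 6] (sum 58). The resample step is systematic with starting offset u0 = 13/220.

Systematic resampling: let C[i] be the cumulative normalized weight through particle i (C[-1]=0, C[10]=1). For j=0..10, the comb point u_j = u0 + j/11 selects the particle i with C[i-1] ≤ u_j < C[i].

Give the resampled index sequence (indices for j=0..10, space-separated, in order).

C = [2/29, 11/58, 19/58, 23/58, 23/58, 14/29, 18/29, 39/58, 22/29, 26/29, 1]
j=0: u_0=13/220 ∈ [0, 2/29) → index 0
j=1: u_1=3/20 ∈ [2/29, 11/58) → index 1
j=2: u_2=53/220 ∈ [11/58, 19/58) → index 2
j=3: u_3=73/220 ∈ [19/58, 23/58) → index 3
j=4: u_4=93/220 ∈ [23/58, 14/29) → index 5
j=5: u_5=113/220 ∈ [14/29, 18/29) → index 6
j=6: u_6=133/220 ∈ [14/29, 18/29) → index 6
j=7: u_7=153/220 ∈ [39/58, 22/29) → index 8
j=8: u_8=173/220 ∈ [22/29, 26/29) → index 9
j=9: u_9=193/220 ∈ [22/29, 26/29) → index 9
j=10: u_10=213/220 ∈ [26/29, 1) → index 10

0 1 2 3 5 6 6 8 9 9 10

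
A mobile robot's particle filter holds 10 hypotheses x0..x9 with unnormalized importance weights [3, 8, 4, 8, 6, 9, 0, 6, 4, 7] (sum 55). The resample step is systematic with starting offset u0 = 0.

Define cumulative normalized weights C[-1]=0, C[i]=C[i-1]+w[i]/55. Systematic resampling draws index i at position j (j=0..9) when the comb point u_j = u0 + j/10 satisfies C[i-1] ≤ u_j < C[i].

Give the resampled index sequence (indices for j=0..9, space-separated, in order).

0 1 2 3 3 4 5 7 8 9

C = [3/55, 1/5, 3/11, 23/55, 29/55, 38/55, 38/55, 4/5, 48/55, 1]
j=0: u_0=0 ∈ [0, 3/55) → index 0
j=1: u_1=1/10 ∈ [3/55, 1/5) → index 1
j=2: u_2=1/5 ∈ [1/5, 3/11) → index 2
j=3: u_3=3/10 ∈ [3/11, 23/55) → index 3
j=4: u_4=2/5 ∈ [3/11, 23/55) → index 3
j=5: u_5=1/2 ∈ [23/55, 29/55) → index 4
j=6: u_6=3/5 ∈ [29/55, 38/55) → index 5
j=7: u_7=7/10 ∈ [38/55, 4/5) → index 7
j=8: u_8=4/5 ∈ [4/5, 48/55) → index 8
j=9: u_9=9/10 ∈ [48/55, 1) → index 9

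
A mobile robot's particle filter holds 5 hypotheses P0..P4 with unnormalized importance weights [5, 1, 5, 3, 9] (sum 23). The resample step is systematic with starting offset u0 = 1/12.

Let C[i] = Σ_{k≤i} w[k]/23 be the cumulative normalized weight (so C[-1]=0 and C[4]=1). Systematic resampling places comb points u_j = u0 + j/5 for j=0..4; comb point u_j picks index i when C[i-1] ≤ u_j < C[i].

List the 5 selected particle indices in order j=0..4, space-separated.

C = [5/23, 6/23, 11/23, 14/23, 1]
j=0: u_0=1/12 ∈ [0, 5/23) → index 0
j=1: u_1=17/60 ∈ [6/23, 11/23) → index 2
j=2: u_2=29/60 ∈ [11/23, 14/23) → index 3
j=3: u_3=41/60 ∈ [14/23, 1) → index 4
j=4: u_4=53/60 ∈ [14/23, 1) → index 4

0 2 3 4 4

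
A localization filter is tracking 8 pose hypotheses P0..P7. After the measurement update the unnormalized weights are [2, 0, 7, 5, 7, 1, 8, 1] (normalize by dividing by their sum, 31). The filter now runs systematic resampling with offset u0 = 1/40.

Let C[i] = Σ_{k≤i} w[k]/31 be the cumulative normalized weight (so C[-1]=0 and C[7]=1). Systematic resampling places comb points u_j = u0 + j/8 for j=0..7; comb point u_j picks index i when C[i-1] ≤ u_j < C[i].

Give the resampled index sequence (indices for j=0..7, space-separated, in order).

0 2 2 3 4 4 6 6

C = [2/31, 2/31, 9/31, 14/31, 21/31, 22/31, 30/31, 1]
j=0: u_0=1/40 ∈ [0, 2/31) → index 0
j=1: u_1=3/20 ∈ [2/31, 9/31) → index 2
j=2: u_2=11/40 ∈ [2/31, 9/31) → index 2
j=3: u_3=2/5 ∈ [9/31, 14/31) → index 3
j=4: u_4=21/40 ∈ [14/31, 21/31) → index 4
j=5: u_5=13/20 ∈ [14/31, 21/31) → index 4
j=6: u_6=31/40 ∈ [22/31, 30/31) → index 6
j=7: u_7=9/10 ∈ [22/31, 30/31) → index 6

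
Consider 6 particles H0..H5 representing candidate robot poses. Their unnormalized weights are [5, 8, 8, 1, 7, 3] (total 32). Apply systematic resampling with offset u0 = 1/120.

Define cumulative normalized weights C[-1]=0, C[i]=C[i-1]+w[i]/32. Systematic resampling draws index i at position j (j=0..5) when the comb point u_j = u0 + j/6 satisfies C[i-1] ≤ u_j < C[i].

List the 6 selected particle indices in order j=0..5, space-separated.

C = [5/32, 13/32, 21/32, 11/16, 29/32, 1]
j=0: u_0=1/120 ∈ [0, 5/32) → index 0
j=1: u_1=7/40 ∈ [5/32, 13/32) → index 1
j=2: u_2=41/120 ∈ [5/32, 13/32) → index 1
j=3: u_3=61/120 ∈ [13/32, 21/32) → index 2
j=4: u_4=27/40 ∈ [21/32, 11/16) → index 3
j=5: u_5=101/120 ∈ [11/16, 29/32) → index 4

0 1 1 2 3 4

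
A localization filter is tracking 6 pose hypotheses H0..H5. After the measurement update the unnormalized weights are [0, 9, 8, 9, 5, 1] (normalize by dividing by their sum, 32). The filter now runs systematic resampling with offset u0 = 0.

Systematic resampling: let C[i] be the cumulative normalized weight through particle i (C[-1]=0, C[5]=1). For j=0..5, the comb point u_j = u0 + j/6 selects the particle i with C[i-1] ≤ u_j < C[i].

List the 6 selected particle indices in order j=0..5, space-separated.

C = [0, 9/32, 17/32, 13/16, 31/32, 1]
j=0: u_0=0 ∈ [0, 9/32) → index 1
j=1: u_1=1/6 ∈ [0, 9/32) → index 1
j=2: u_2=1/3 ∈ [9/32, 17/32) → index 2
j=3: u_3=1/2 ∈ [9/32, 17/32) → index 2
j=4: u_4=2/3 ∈ [17/32, 13/16) → index 3
j=5: u_5=5/6 ∈ [13/16, 31/32) → index 4

1 1 2 2 3 4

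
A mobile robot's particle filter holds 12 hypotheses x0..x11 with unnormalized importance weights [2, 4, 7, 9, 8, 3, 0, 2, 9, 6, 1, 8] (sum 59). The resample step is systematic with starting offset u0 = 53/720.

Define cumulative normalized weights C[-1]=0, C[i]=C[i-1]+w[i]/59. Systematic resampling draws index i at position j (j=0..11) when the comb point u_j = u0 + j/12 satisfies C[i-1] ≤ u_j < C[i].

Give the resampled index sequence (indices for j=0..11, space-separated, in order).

1 2 3 3 4 4 7 8 8 9 11 11

C = [2/59, 6/59, 13/59, 22/59, 30/59, 33/59, 33/59, 35/59, 44/59, 50/59, 51/59, 1]
j=0: u_0=53/720 ∈ [2/59, 6/59) → index 1
j=1: u_1=113/720 ∈ [6/59, 13/59) → index 2
j=2: u_2=173/720 ∈ [13/59, 22/59) → index 3
j=3: u_3=233/720 ∈ [13/59, 22/59) → index 3
j=4: u_4=293/720 ∈ [22/59, 30/59) → index 4
j=5: u_5=353/720 ∈ [22/59, 30/59) → index 4
j=6: u_6=413/720 ∈ [33/59, 35/59) → index 7
j=7: u_7=473/720 ∈ [35/59, 44/59) → index 8
j=8: u_8=533/720 ∈ [35/59, 44/59) → index 8
j=9: u_9=593/720 ∈ [44/59, 50/59) → index 9
j=10: u_10=653/720 ∈ [51/59, 1) → index 11
j=11: u_11=713/720 ∈ [51/59, 1) → index 11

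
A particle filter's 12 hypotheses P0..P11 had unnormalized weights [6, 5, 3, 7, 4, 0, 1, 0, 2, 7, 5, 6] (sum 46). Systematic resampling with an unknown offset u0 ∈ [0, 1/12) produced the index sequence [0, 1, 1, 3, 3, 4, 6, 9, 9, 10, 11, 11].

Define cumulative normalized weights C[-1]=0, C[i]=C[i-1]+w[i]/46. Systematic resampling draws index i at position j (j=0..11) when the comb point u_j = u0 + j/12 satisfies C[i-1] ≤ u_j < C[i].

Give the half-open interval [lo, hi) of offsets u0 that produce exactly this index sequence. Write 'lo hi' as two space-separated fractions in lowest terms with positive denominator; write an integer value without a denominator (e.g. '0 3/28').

5/92 3/46

C = [3/23, 11/46, 7/23, 21/46, 25/46, 25/46, 13/23, 13/23, 14/23, 35/46, 20/23, 1]
j=0 picked index 0: u0 ∈ [0, 3/23)
j=1 picked index 1: u0 ∈ [13/276, 43/276)
j=2 picked index 1: u0 ∈ [-5/138, 5/69)
j=3 picked index 3: u0 ∈ [5/92, 19/92)
j=4 picked index 3: u0 ∈ [-2/69, 17/138)
j=5 picked index 4: u0 ∈ [11/276, 35/276)
j=6 picked index 6: u0 ∈ [1/23, 3/46)
j=7 picked index 9: u0 ∈ [7/276, 49/276)
j=8 picked index 9: u0 ∈ [-4/69, 13/138)
j=9 picked index 10: u0 ∈ [1/92, 11/92)
j=10 picked index 11: u0 ∈ [5/138, 1/6)
j=11 picked index 11: u0 ∈ [-13/276, 1/12)
intersection: [5/92, 3/46)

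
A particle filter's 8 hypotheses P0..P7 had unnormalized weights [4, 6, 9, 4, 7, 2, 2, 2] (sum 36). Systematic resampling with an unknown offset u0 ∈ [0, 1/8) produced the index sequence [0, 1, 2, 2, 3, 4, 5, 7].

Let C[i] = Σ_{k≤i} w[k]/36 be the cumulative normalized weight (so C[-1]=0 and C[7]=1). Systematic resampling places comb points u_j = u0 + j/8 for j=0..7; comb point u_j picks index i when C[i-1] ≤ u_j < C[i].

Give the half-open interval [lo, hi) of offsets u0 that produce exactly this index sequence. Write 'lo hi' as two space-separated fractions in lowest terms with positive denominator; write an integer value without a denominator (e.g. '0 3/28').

C = [1/9, 5/18, 19/36, 23/36, 5/6, 8/9, 17/18, 1]
j=0 picked index 0: u0 ∈ [0, 1/9)
j=1 picked index 1: u0 ∈ [-1/72, 11/72)
j=2 picked index 2: u0 ∈ [1/36, 5/18)
j=3 picked index 2: u0 ∈ [-7/72, 11/72)
j=4 picked index 3: u0 ∈ [1/36, 5/36)
j=5 picked index 4: u0 ∈ [1/72, 5/24)
j=6 picked index 5: u0 ∈ [1/12, 5/36)
j=7 picked index 7: u0 ∈ [5/72, 1/8)
intersection: [1/12, 1/9)

1/12 1/9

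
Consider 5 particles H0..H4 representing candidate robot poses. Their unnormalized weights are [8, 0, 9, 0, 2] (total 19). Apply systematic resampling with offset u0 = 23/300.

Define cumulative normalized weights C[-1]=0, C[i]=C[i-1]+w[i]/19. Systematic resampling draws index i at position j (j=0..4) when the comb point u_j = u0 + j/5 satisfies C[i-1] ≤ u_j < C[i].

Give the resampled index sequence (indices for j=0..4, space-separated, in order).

0 0 2 2 2

C = [8/19, 8/19, 17/19, 17/19, 1]
j=0: u_0=23/300 ∈ [0, 8/19) → index 0
j=1: u_1=83/300 ∈ [0, 8/19) → index 0
j=2: u_2=143/300 ∈ [8/19, 17/19) → index 2
j=3: u_3=203/300 ∈ [8/19, 17/19) → index 2
j=4: u_4=263/300 ∈ [8/19, 17/19) → index 2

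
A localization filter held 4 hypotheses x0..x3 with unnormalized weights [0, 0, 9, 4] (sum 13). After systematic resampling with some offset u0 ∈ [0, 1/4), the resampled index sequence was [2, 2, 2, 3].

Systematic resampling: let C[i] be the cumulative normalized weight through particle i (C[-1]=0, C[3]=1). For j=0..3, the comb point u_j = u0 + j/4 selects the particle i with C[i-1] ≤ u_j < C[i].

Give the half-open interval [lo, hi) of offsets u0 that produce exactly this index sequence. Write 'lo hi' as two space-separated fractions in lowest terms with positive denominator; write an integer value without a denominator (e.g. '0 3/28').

0 5/26

C = [0, 0, 9/13, 1]
j=0 picked index 2: u0 ∈ [0, 9/13)
j=1 picked index 2: u0 ∈ [-1/4, 23/52)
j=2 picked index 2: u0 ∈ [-1/2, 5/26)
j=3 picked index 3: u0 ∈ [-3/52, 1/4)
intersection: [0, 5/26)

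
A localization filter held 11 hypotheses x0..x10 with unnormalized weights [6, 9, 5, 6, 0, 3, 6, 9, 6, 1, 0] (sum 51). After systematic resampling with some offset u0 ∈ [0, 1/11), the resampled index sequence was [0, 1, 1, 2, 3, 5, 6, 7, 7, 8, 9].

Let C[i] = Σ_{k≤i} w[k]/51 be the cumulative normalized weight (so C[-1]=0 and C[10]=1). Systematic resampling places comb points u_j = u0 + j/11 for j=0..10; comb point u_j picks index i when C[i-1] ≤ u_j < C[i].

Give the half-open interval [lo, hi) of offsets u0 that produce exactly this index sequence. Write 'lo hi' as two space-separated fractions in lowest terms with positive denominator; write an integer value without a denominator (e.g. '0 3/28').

40/561 1/11

C = [2/17, 5/17, 20/51, 26/51, 26/51, 29/51, 35/51, 44/51, 50/51, 1, 1]
j=0 picked index 0: u0 ∈ [0, 2/17)
j=1 picked index 1: u0 ∈ [5/187, 38/187)
j=2 picked index 1: u0 ∈ [-12/187, 21/187)
j=3 picked index 2: u0 ∈ [4/187, 67/561)
j=4 picked index 3: u0 ∈ [16/561, 82/561)
j=5 picked index 5: u0 ∈ [31/561, 64/561)
j=6 picked index 6: u0 ∈ [13/561, 79/561)
j=7 picked index 7: u0 ∈ [28/561, 127/561)
j=8 picked index 7: u0 ∈ [-23/561, 76/561)
j=9 picked index 8: u0 ∈ [25/561, 91/561)
j=10 picked index 9: u0 ∈ [40/561, 1/11)
intersection: [40/561, 1/11)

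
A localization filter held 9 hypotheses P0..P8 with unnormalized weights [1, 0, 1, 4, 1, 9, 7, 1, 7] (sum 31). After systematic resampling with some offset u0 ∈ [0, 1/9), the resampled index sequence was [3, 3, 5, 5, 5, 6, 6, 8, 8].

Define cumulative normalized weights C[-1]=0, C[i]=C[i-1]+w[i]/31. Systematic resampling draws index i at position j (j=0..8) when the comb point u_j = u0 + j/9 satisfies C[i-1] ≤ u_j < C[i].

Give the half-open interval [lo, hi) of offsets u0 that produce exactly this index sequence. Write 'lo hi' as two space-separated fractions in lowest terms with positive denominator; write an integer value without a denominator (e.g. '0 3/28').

2/31 20/279

C = [1/31, 1/31, 2/31, 6/31, 7/31, 16/31, 23/31, 24/31, 1]
j=0 picked index 3: u0 ∈ [2/31, 6/31)
j=1 picked index 3: u0 ∈ [-13/279, 23/279)
j=2 picked index 5: u0 ∈ [1/279, 82/279)
j=3 picked index 5: u0 ∈ [-10/93, 17/93)
j=4 picked index 5: u0 ∈ [-61/279, 20/279)
j=5 picked index 6: u0 ∈ [-11/279, 52/279)
j=6 picked index 6: u0 ∈ [-14/93, 7/93)
j=7 picked index 8: u0 ∈ [-1/279, 2/9)
j=8 picked index 8: u0 ∈ [-32/279, 1/9)
intersection: [2/31, 20/279)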